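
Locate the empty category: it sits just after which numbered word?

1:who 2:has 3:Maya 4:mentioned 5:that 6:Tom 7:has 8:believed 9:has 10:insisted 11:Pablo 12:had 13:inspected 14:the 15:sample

8

The displaced element is "who" (word 1).
It is linked across 2 clause boundaries (that → Ø).
It functions as the subject of "insisted", so the gap sits immediately after word 8 ("believed").
Base order: Maya has mentioned that Tom has believed that who has insisted Pablo had inspected the sample.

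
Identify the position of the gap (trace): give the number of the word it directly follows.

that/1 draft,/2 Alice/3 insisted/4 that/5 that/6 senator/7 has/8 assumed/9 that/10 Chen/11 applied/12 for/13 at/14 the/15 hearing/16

The displaced element is "that draft" (word 2).
It is linked across 2 clause boundaries (that → that).
It functions as the object of the preposition "for" of "applied", so the gap sits immediately after word 13 ("for").
Base order: Alice insisted that that senator has assumed that Chen applied for that draft at the hearing.

13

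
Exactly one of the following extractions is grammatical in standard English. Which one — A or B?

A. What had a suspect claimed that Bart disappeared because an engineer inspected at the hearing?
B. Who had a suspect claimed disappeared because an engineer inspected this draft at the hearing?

B

In A, the wh-phrase is extracted from inside an adjunct island (introduced by "because"), which blocks movement.
In B, the extraction path crosses only that-complement boundaries, which are transparent.
So B is grammatical.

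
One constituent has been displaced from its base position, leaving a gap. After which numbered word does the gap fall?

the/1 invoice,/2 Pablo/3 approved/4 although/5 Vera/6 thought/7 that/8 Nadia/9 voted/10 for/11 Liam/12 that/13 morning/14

The displaced element is "the invoice" (word 2).
It functions as the direct object of "approved", so the gap sits immediately after word 4 ("approved").
Base order: Pablo approved the invoice although Vera thought that Nadia voted for Liam that morning.

4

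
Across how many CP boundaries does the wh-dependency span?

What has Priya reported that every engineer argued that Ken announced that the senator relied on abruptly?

"what" is extracted from the PP object of "relied".
Boundaries crossed, outermost first: [that], [that], [that] — 3 in total.

3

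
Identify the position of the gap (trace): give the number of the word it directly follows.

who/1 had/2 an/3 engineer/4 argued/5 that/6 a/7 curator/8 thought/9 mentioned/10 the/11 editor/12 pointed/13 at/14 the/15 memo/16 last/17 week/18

9

The displaced element is "who" (word 1).
It is linked across 2 clause boundaries (that → Ø).
It functions as the subject of "mentioned", so the gap sits immediately after word 9 ("thought").
Base order: An engineer had argued that a curator thought that who mentioned the editor pointed at the memo last week.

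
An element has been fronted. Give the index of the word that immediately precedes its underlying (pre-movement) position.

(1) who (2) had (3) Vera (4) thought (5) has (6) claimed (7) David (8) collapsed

4

The displaced element is "who" (word 1).
It is linked across 1 clause boundary (Ø).
It functions as the subject of "claimed", so the gap sits immediately after word 4 ("thought").
Base order: Vera had thought that who has claimed David collapsed.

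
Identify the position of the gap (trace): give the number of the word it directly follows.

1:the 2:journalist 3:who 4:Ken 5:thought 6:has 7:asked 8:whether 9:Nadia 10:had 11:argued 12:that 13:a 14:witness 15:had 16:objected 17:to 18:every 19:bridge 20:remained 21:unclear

The displaced element is "the journalist" (word 2).
It is linked across 1 clause boundary (Ø).
It functions as the subject of "asked", so the gap sits immediately after word 5 ("thought").
Base order: Ken thought that the journalist has asked whether Nadia had argued that a witness had objected to every bridge.

5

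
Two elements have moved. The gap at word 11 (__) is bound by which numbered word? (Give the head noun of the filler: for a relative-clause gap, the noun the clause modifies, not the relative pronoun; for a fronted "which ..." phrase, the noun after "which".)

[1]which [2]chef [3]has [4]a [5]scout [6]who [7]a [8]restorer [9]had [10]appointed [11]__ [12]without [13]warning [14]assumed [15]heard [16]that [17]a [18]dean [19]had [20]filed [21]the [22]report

The marked gap is inside the relative clause, the direct object of "appointed".
Its filler is the head noun "scout" (via "who"), at word 5.
(The other dependency links word 2 to a gap after word 14.)

5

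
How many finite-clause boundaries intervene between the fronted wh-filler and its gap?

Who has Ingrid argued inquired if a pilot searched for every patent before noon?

1

"who" is extracted from the subject of "inquired".
Boundaries crossed, outermost first: [Ø] — 1 in total.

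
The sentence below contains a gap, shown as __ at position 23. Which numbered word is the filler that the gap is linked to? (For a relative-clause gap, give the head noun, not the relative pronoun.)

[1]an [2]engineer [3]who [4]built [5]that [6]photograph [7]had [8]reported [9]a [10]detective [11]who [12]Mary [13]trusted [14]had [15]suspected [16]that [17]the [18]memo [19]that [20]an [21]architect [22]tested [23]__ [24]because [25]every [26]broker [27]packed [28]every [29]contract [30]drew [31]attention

The gap at 23 is the object of "tested", inside a relative clause.
The relative pronoun is "that" (word 19); it is bound by the head noun immediately before it.
Its filler is the head noun "memo", at word 18.

18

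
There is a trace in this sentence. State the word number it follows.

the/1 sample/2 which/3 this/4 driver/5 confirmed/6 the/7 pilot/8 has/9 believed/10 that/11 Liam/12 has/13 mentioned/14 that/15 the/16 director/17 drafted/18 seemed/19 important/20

18

The displaced element is "the sample" (word 2).
It is linked across 3 clause boundaries (Ø → that → that).
It functions as the direct object of "drafted", so the gap sits immediately after word 18 ("drafted").
Base order: This driver confirmed the pilot has believed that Liam has mentioned that the director drafted the sample.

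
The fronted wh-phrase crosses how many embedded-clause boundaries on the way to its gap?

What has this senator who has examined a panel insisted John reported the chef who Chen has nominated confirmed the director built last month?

"what" is extracted from the object of "built".
Boundaries crossed, outermost first: [Ø], [Ø], [Ø] — 3 in total.

3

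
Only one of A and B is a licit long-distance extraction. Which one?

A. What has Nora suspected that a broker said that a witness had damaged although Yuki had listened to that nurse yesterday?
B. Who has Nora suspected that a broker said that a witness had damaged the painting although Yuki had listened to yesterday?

A

In B, the wh-phrase is extracted from inside an adjunct island (introduced by "although"), which blocks movement.
In A, the extraction path crosses only that-complement boundaries, which are transparent.
So A is grammatical.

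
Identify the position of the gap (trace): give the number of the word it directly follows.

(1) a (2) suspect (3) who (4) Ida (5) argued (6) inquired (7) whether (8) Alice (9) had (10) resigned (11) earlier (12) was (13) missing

5

The displaced element is "a suspect" (word 2).
It is linked across 1 clause boundary (Ø).
It functions as the subject of "inquired", so the gap sits immediately after word 5 ("argued").
Base order: Ida argued that a suspect inquired whether Alice had resigned earlier.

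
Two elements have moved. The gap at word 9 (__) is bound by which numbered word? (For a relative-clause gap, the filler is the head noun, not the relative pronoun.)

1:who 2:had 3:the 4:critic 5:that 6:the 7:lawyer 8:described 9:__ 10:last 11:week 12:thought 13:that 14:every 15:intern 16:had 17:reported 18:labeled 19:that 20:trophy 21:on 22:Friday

The marked gap is inside the relative clause, the direct object of "described".
Its filler is the head noun "critic" (via "that"), at word 4.
(The other dependency links word 1 to a gap after word 17.)

4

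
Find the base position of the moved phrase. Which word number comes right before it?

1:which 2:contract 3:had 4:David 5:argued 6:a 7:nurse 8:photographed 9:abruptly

The displaced element is "which contract" (word 2).
It is linked across 1 clause boundary (Ø).
It functions as the direct object of "photographed", so the gap sits immediately after word 8 ("photographed").
Base order: David had argued a nurse photographed which contract abruptly.

8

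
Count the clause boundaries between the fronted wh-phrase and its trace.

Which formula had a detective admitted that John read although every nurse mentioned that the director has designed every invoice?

1

"which formula" is extracted from the object of "read".
Boundaries crossed, outermost first: [that] — 1 in total.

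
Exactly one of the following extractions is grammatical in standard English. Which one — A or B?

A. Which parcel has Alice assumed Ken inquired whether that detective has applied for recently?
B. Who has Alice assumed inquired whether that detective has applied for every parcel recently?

In A, the wh-phrase is extracted from inside a wh-island (introduced by "whether"), which blocks movement.
In B, the extraction path crosses only that-complement boundaries, which are transparent.
So B is grammatical.

B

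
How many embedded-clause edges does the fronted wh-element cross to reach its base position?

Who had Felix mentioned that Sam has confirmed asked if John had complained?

2

"who" is extracted from the subject of "asked".
Boundaries crossed, outermost first: [that], [Ø] — 2 in total.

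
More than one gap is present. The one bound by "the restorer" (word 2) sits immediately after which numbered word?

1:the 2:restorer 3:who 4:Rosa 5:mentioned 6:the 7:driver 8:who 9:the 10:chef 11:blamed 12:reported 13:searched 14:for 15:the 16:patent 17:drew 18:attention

The displaced element is "the restorer" (word 2).
It is linked across 2 clause boundaries (Ø → Ø).
It functions as the subject of "searched", so the gap sits immediately after word 12 ("reported").
Base order: Rosa mentioned the driver who the chef blamed reported that the restorer searched for the patent.

12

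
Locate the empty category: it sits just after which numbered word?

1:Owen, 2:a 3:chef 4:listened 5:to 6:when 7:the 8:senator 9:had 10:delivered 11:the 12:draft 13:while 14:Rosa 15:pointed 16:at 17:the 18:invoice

5

The displaced element is "Owen" (word 1).
It functions as the object of the preposition "to" of "listened", so the gap sits immediately after word 5 ("to").
Base order: A chef listened to Owen when the senator had delivered the draft while Rosa pointed at the invoice.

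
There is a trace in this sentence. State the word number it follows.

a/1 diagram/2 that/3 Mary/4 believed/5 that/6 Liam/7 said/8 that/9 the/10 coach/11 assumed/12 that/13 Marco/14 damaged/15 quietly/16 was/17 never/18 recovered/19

15

The displaced element is "a diagram" (word 2).
It is linked across 3 clause boundaries (that → that → that).
It functions as the direct object of "damaged", so the gap sits immediately after word 15 ("damaged").
Base order: Mary believed that Liam said that the coach assumed that Marco damaged a diagram quietly.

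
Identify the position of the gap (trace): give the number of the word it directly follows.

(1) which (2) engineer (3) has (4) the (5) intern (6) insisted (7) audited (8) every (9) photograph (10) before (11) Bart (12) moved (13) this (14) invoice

The displaced element is "which engineer" (word 2).
It is linked across 1 clause boundary (Ø).
It functions as the subject of "audited", so the gap sits immediately after word 6 ("insisted").
Base order: The intern has insisted that which engineer audited every photograph before Bart moved this invoice.

6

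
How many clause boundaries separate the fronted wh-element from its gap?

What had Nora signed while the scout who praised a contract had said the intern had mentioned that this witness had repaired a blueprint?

"what" originates inside the matrix clause — no clause boundary is crossed.

0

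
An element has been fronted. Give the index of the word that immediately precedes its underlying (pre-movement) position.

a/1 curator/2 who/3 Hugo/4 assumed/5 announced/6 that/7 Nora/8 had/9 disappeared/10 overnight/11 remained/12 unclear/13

5

The displaced element is "a curator" (word 2).
It is linked across 1 clause boundary (Ø).
It functions as the subject of "announced", so the gap sits immediately after word 5 ("assumed").
Base order: Hugo assumed that a curator announced that Nora had disappeared overnight.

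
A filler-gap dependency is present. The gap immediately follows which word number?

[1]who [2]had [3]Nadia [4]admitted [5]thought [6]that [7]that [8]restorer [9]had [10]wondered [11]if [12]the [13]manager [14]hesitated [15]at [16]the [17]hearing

The displaced element is "who" (word 1).
It is linked across 1 clause boundary (Ø).
It functions as the subject of "thought", so the gap sits immediately after word 4 ("admitted").
Base order: Nadia had admitted that who thought that that restorer had wondered if the manager hesitated at the hearing.

4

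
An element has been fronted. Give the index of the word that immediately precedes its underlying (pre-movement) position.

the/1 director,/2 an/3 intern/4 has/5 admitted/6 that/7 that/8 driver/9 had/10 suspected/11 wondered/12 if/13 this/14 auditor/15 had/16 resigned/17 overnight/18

11

The displaced element is "the director" (word 2).
It is linked across 2 clause boundaries (that → Ø).
It functions as the subject of "wondered", so the gap sits immediately after word 11 ("suspected").
Base order: An intern has admitted that that driver had suspected that the director wondered if this auditor had resigned overnight.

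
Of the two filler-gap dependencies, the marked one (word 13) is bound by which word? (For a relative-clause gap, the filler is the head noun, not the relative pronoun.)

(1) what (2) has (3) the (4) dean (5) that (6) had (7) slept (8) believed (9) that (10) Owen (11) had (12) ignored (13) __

The marked gap is the direct object of "ignored".
Its filler is the fronted wh-phrase "what", at word 1.
(The other dependency links word 4 to a gap after word 5.)

1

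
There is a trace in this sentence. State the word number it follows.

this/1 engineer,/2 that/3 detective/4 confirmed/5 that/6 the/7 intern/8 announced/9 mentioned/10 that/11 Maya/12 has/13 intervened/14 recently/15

The displaced element is "this engineer" (word 2).
It is linked across 2 clause boundaries (that → Ø).
It functions as the subject of "mentioned", so the gap sits immediately after word 9 ("announced").
Base order: That detective confirmed that the intern announced that this engineer mentioned that Maya has intervened recently.

9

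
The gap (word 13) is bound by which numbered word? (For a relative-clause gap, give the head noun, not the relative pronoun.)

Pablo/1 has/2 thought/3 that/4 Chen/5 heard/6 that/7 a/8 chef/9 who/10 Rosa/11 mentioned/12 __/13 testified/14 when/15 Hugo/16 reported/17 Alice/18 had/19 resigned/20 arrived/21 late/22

The gap at 13 is the subject of "testified", inside a relative clause.
The relative pronoun is "who" (word 10); it is bound by the head noun immediately before it.
Its filler is the head noun "chef", at word 9.

9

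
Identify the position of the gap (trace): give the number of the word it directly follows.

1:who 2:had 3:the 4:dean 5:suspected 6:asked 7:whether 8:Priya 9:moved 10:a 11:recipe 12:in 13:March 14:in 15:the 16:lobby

The displaced element is "who" (word 1).
It is linked across 1 clause boundary (Ø).
It functions as the subject of "asked", so the gap sits immediately after word 5 ("suspected").
Base order: The dean had suspected who asked whether Priya moved a recipe in March in the lobby.

5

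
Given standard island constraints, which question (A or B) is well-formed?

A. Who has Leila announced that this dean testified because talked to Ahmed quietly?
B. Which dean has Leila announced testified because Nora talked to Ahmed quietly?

B

In A, the wh-phrase is extracted from inside an adjunct island (introduced by "because"), which blocks movement.
In B, the extraction path crosses only that-complement boundaries, which are transparent.
So B is grammatical.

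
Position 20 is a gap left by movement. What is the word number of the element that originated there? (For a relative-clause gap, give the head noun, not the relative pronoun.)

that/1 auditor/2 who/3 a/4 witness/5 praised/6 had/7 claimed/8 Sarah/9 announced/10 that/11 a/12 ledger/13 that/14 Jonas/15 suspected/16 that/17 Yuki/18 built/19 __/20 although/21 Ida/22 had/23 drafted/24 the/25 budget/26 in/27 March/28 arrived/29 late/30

13

The gap at 20 is the object of "built", inside a relative clause.
The relative pronoun is "that" (word 14); it is bound by the head noun immediately before it.
Its filler is the head noun "ledger", at word 13.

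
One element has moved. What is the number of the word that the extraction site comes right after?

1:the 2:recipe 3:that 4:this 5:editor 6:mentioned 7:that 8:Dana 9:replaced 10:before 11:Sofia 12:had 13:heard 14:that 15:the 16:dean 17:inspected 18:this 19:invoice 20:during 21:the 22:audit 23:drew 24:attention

The displaced element is "the recipe" (word 2).
It is linked across 1 clause boundary (that).
It functions as the direct object of "replaced", so the gap sits immediately after word 9 ("replaced").
Base order: This editor mentioned that Dana replaced the recipe before Sofia had heard that the dean inspected this invoice during the audit.

9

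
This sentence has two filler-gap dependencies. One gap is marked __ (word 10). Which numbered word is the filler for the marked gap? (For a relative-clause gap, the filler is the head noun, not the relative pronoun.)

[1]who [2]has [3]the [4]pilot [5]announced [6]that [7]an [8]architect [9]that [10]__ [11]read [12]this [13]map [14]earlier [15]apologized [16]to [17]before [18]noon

The marked gap is inside the relative clause, the subject of "read".
Its filler is the head noun "architect" (via "that"), at word 8.
(The other dependency links word 1 to a gap after word 16.)

8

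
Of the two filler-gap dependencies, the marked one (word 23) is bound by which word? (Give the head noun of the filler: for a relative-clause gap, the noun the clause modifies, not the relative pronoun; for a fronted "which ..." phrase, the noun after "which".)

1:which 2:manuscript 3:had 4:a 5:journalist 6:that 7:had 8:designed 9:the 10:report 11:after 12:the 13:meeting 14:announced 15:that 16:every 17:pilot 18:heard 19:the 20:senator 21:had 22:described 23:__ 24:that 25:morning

The marked gap is the direct object of "described".
Its filler is the fronted wh-phrase "which manuscript", at word 2.
(The other dependency links word 5 to a gap after word 6.)

2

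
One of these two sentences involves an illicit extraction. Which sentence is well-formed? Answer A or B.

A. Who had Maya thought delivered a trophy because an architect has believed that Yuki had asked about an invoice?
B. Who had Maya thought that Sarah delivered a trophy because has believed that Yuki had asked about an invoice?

In B, the wh-phrase is extracted from inside an adjunct island (introduced by "because"), which blocks movement.
In A, the extraction path crosses only that-complement boundaries, which are transparent.
So A is grammatical.

A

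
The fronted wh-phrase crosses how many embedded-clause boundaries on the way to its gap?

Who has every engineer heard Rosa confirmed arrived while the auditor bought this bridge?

2

"who" is extracted from the subject of "arrived".
Boundaries crossed, outermost first: [Ø], [Ø] — 2 in total.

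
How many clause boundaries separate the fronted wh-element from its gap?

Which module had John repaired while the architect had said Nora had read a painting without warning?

0

"which module" originates inside the matrix clause — no clause boundary is crossed.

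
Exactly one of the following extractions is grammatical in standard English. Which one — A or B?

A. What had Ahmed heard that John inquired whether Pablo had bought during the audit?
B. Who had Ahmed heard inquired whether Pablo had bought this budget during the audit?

In A, the wh-phrase is extracted from inside a wh-island (introduced by "whether"), which blocks movement.
In B, the extraction path crosses only that-complement boundaries, which are transparent.
So B is grammatical.

B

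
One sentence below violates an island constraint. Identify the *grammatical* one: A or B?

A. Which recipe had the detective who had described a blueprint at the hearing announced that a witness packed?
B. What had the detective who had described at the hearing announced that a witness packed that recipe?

In B, the wh-phrase is extracted from inside a complex-NP island (relative clause) (introduced by "who"), which blocks movement.
In A, the extraction path crosses only that-complement boundaries, which are transparent.
So A is grammatical.

A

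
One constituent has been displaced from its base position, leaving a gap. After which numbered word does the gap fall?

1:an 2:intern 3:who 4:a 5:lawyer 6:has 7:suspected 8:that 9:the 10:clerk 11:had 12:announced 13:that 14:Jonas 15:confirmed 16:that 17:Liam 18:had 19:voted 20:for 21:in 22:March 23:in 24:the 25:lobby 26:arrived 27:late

The displaced element is "an intern" (word 2).
It is linked across 3 clause boundaries (that → that → that).
It functions as the object of the preposition "for" of "voted", so the gap sits immediately after word 20 ("for").
Base order: A lawyer has suspected that the clerk had announced that Jonas confirmed that Liam had voted for an intern in March in the lobby.

20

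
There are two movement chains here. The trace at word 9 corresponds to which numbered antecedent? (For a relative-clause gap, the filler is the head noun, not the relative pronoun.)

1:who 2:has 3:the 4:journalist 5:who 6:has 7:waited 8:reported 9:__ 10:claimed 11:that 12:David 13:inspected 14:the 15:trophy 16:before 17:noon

The marked gap is the subject of "claimed".
Its filler is the fronted wh-phrase "who", at word 1.
(The other dependency links word 4 to a gap after word 5.)

1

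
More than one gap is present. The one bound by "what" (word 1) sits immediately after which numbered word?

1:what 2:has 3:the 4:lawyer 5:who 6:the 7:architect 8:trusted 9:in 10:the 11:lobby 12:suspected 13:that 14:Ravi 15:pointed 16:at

16

The displaced element is "what" (word 1).
It is linked across 1 clause boundary (that).
It functions as the object of the preposition "at" of "pointed", so the gap sits immediately after word 16 ("at").
Base order: The lawyer who the architect trusted in the lobby has suspected that Ravi pointed at what.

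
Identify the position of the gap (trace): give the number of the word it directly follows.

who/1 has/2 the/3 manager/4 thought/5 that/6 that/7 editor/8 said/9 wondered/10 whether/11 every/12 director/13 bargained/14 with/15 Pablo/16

The displaced element is "who" (word 1).
It is linked across 2 clause boundaries (that → Ø).
It functions as the subject of "wondered", so the gap sits immediately after word 9 ("said").
Base order: The manager has thought that that editor said that who wondered whether every director bargained with Pablo.

9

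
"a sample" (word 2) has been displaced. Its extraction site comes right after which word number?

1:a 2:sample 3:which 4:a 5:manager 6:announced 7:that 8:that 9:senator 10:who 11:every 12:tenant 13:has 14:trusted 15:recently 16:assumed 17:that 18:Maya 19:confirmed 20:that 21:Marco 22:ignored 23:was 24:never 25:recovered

22

The displaced element is "a sample" (word 2).
It is linked across 3 clause boundaries (that → that → that).
It functions as the direct object of "ignored", so the gap sits immediately after word 22 ("ignored").
Base order: A manager announced that that senator who every tenant has trusted recently assumed that Maya confirmed that Marco ignored a sample.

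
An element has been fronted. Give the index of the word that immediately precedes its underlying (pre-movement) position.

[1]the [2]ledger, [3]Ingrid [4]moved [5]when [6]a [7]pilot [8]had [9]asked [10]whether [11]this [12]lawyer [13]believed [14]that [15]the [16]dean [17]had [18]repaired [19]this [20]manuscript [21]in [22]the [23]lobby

The displaced element is "the ledger" (word 2).
It functions as the direct object of "moved", so the gap sits immediately after word 4 ("moved").
Base order: Ingrid moved the ledger when a pilot had asked whether this lawyer believed that the dean had repaired this manuscript in the lobby.

4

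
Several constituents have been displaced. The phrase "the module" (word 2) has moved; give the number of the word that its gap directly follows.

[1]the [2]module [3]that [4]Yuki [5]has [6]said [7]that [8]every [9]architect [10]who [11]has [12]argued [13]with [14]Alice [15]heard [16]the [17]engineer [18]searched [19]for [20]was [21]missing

The displaced element is "the module" (word 2).
It is linked across 2 clause boundaries (that → Ø).
It functions as the object of the preposition "for" of "searched", so the gap sits immediately after word 19 ("for").
Base order: Yuki has said that every architect who has argued with Alice heard the engineer searched for the module.

19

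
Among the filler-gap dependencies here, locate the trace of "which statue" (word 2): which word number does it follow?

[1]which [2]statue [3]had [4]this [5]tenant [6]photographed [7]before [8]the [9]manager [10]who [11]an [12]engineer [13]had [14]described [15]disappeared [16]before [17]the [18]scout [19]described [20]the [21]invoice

The displaced element is "which statue" (word 2).
It functions as the direct object of "photographed", so the gap sits immediately after word 6 ("photographed").
Base order: This tenant had photographed which statue before the manager who an engineer had described disappeared before the scout described the invoice.

6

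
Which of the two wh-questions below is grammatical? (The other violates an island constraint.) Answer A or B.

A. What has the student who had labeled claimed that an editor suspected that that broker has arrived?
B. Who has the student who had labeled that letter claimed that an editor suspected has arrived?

In A, the wh-phrase is extracted from inside a complex-NP island (relative clause) (introduced by "who"), which blocks movement.
In B, the extraction path crosses only that-complement boundaries, which are transparent.
So B is grammatical.

B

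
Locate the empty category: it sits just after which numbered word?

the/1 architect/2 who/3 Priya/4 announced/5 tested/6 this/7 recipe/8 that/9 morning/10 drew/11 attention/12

5

The displaced element is "the architect" (word 2).
It is linked across 1 clause boundary (Ø).
It functions as the subject of "tested", so the gap sits immediately after word 5 ("announced").
Base order: Priya announced the architect tested this recipe that morning.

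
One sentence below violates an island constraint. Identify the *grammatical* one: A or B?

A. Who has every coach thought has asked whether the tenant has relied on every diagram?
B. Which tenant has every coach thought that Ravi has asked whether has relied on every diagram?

In B, the wh-phrase is extracted from inside a wh-island (introduced by "whether"), which blocks movement.
In A, the extraction path crosses only that-complement boundaries, which are transparent.
So A is grammatical.

A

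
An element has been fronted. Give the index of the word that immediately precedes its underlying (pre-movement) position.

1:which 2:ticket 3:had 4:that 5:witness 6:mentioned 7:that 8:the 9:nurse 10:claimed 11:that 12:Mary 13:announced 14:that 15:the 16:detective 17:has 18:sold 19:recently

18

The displaced element is "which ticket" (word 2).
It is linked across 3 clause boundaries (that → that → that).
It functions as the direct object of "sold", so the gap sits immediately after word 18 ("sold").
Base order: That witness had mentioned that the nurse claimed that Mary announced that the detective has sold which ticket recently.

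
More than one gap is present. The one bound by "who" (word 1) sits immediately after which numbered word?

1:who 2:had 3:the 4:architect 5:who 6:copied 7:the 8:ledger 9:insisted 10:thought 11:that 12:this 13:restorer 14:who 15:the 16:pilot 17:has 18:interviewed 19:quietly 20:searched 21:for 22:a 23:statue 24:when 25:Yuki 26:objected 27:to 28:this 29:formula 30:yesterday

9

The displaced element is "who" (word 1).
It is linked across 1 clause boundary (Ø).
It functions as the subject of "thought", so the gap sits immediately after word 9 ("insisted").
Base order: The architect who copied the ledger had insisted that who thought that this restorer who the pilot has interviewed quietly searched for a statue when Yuki objected to this formula yesterday.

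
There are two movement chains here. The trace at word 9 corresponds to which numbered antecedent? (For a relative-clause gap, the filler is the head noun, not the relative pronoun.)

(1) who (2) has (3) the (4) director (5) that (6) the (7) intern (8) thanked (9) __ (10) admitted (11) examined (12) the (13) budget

The marked gap is inside the relative clause, the direct object of "thanked".
Its filler is the head noun "director" (via "that"), at word 4.
(The other dependency links word 1 to a gap after word 10.)

4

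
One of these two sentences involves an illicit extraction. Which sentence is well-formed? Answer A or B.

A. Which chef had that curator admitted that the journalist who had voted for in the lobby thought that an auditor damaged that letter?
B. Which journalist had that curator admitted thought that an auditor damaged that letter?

B

In A, the wh-phrase is extracted from inside a complex-NP island (relative clause) (introduced by "who"), which blocks movement.
In B, the extraction path crosses only that-complement boundaries, which are transparent.
So B is grammatical.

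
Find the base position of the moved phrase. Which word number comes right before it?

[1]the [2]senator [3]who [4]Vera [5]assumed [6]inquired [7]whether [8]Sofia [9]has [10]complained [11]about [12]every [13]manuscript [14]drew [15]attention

The displaced element is "the senator" (word 2).
It is linked across 1 clause boundary (Ø).
It functions as the subject of "inquired", so the gap sits immediately after word 5 ("assumed").
Base order: Vera assumed that the senator inquired whether Sofia has complained about every manuscript.

5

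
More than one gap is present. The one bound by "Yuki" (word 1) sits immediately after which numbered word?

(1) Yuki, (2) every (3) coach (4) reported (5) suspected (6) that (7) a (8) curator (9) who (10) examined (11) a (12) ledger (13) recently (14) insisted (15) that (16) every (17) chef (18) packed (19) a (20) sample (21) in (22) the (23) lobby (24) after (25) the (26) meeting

The displaced element is "Yuki" (word 1).
It is linked across 1 clause boundary (Ø).
It functions as the subject of "suspected", so the gap sits immediately after word 4 ("reported").
Base order: Every coach reported Yuki suspected that a curator who examined a ledger recently insisted that every chef packed a sample in the lobby after the meeting.

4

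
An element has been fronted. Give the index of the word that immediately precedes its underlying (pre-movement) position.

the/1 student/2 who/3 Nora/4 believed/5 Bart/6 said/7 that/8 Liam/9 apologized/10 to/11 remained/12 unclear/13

11

The displaced element is "the student" (word 2).
It is linked across 2 clause boundaries (Ø → that).
It functions as the object of the preposition "to" of "apologized", so the gap sits immediately after word 11 ("to").
Base order: Nora believed Bart said that Liam apologized to the student.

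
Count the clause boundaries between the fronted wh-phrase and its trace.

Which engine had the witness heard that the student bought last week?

1

"which engine" is extracted from the object of "bought".
Boundaries crossed, outermost first: [that] — 1 in total.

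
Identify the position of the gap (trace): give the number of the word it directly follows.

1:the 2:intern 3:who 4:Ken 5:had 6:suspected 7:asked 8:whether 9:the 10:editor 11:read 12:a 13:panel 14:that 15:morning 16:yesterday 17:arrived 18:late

The displaced element is "the intern" (word 2).
It is linked across 1 clause boundary (Ø).
It functions as the subject of "asked", so the gap sits immediately after word 6 ("suspected").
Base order: Ken had suspected the intern asked whether the editor read a panel that morning yesterday.

6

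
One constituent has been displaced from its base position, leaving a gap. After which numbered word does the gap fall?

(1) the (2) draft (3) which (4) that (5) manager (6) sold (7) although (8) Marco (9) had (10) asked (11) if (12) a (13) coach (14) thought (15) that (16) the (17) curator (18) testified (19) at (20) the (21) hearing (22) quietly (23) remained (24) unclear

The displaced element is "the draft" (word 2).
It functions as the direct object of "sold", so the gap sits immediately after word 6 ("sold").
Base order: That manager sold the draft although Marco had asked if a coach thought that the curator testified at the hearing quietly.

6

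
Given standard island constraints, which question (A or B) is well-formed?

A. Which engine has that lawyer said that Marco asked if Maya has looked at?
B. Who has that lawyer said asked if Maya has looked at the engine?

B

In A, the wh-phrase is extracted from inside a wh-island (introduced by "if"), which blocks movement.
In B, the extraction path crosses only that-complement boundaries, which are transparent.
So B is grammatical.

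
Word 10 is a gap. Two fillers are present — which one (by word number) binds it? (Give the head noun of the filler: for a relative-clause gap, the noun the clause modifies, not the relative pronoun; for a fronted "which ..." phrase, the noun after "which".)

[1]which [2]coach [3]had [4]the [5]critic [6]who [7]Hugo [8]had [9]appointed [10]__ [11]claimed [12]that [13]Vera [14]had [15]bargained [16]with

The marked gap is inside the relative clause, the direct object of "appointed".
Its filler is the head noun "critic" (via "who"), at word 5.
(The other dependency links word 2 to a gap after word 16.)

5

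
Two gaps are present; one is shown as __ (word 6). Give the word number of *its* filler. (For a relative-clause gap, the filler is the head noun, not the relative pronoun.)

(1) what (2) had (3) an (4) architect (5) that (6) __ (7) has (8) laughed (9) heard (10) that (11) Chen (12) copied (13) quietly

4

The marked gap is inside the relative clause, the subject of "laughed".
Its filler is the head noun "architect" (via "that"), at word 4.
(The other dependency links word 1 to a gap after word 12.)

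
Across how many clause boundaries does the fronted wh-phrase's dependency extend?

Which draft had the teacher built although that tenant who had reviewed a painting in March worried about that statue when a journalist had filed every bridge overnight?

"which draft" originates inside the matrix clause — no clause boundary is crossed.

0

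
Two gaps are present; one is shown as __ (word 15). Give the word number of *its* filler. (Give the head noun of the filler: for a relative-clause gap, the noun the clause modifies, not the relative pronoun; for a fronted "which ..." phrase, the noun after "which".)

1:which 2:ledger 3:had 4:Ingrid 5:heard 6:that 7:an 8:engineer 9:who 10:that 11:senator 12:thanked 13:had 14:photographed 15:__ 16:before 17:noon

2

The marked gap is the direct object of "photographed".
Its filler is the fronted wh-phrase "which ledger", at word 2.
(The other dependency links word 8 to a gap after word 12.)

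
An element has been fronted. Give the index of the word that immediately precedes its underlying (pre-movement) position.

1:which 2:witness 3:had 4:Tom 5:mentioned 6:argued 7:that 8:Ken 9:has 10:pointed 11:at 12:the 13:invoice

5

The displaced element is "which witness" (word 2).
It is linked across 1 clause boundary (Ø).
It functions as the subject of "argued", so the gap sits immediately after word 5 ("mentioned").
Base order: Tom had mentioned which witness argued that Ken has pointed at the invoice.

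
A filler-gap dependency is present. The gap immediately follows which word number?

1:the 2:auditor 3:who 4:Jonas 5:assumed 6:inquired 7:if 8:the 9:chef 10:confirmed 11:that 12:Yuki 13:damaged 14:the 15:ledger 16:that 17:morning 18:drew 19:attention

5

The displaced element is "the auditor" (word 2).
It is linked across 1 clause boundary (Ø).
It functions as the subject of "inquired", so the gap sits immediately after word 5 ("assumed").
Base order: Jonas assumed that the auditor inquired if the chef confirmed that Yuki damaged the ledger that morning.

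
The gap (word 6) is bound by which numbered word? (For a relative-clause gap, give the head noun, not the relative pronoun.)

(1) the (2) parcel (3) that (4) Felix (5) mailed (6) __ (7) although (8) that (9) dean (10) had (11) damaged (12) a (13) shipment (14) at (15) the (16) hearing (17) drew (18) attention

The gap at 6 is the object of "mailed", inside a relative clause.
The relative pronoun is "that" (word 3); it is bound by the head noun immediately before it.
Its filler is the head noun "parcel", at word 2.

2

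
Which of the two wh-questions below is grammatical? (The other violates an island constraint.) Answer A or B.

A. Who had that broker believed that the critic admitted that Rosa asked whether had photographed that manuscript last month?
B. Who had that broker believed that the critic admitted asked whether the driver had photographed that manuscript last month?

In A, the wh-phrase is extracted from inside a wh-island (introduced by "whether"), which blocks movement.
In B, the extraction path crosses only that-complement boundaries, which are transparent.
So B is grammatical.

B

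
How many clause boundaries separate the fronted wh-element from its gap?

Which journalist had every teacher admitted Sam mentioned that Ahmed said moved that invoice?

"which journalist" is extracted from the subject of "moved".
Boundaries crossed, outermost first: [Ø], [that], [Ø] — 3 in total.

3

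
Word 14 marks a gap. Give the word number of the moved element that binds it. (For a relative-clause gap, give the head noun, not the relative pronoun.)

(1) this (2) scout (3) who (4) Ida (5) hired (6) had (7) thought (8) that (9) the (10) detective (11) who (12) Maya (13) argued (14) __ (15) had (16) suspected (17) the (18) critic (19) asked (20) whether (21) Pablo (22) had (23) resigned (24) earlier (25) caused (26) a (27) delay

The gap at 14 is the subject of "suspected", inside a relative clause.
The relative pronoun is "who" (word 11); it is bound by the head noun immediately before it.
Its filler is the head noun "detective", at word 10.

10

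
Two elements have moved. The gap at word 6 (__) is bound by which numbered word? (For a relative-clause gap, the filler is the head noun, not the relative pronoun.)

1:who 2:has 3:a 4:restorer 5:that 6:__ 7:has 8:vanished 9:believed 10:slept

4

The marked gap is inside the relative clause, the subject of "vanished".
Its filler is the head noun "restorer" (via "that"), at word 4.
(The other dependency links word 1 to a gap after word 9.)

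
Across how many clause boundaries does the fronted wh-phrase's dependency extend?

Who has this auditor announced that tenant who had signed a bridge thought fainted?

"who" is extracted from the subject of "fainted".
Boundaries crossed, outermost first: [Ø], [Ø] — 2 in total.

2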